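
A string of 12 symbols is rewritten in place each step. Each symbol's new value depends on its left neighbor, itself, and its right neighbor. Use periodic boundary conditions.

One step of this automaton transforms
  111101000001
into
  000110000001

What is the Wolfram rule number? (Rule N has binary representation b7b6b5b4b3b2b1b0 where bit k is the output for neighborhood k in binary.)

104

position 0: 111 → 0  (bit 7 = 0)
position 3: 110 → 1  (bit 6 = 1)
position 4: 101 → 1  (bit 5 = 1)
position 6: 100 → 0  (bit 4 = 0)
position 11: 011 → 1  (bit 3 = 1)
position 5: 010 → 0  (bit 2 = 0)
position 10: 001 → 0  (bit 1 = 0)
position 7: 000 → 0  (bit 0 = 0)
bits b7..b0 = 01101000 = 104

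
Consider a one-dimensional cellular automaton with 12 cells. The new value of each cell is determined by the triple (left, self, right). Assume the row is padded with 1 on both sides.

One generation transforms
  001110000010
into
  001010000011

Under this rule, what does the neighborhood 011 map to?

At position 2 the neighborhood is 011; the next row has 1 there.

1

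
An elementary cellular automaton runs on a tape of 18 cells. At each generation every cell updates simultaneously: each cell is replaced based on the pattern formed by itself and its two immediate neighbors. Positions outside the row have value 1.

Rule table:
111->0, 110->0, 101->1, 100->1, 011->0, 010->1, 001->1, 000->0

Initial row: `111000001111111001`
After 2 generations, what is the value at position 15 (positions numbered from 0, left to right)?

0

generation 1: 000100010000000110
generation 2: 101110111000001001
position 15 holds 0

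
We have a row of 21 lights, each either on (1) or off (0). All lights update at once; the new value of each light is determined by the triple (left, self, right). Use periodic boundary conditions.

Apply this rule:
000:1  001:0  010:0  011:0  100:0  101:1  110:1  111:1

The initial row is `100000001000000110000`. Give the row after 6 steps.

001111100011110010110
100111101001110001010
000011110000110100101
011001110110011000010
001000111010001011000
100010011100100101011

100010011100100101011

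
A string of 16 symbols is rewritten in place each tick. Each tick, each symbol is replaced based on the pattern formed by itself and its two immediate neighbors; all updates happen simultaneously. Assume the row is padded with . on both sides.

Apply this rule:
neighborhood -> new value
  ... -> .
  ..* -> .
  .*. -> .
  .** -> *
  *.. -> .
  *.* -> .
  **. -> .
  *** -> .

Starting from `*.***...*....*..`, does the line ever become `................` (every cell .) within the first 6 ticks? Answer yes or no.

..*.............
................
all cells are . at tick 2

yes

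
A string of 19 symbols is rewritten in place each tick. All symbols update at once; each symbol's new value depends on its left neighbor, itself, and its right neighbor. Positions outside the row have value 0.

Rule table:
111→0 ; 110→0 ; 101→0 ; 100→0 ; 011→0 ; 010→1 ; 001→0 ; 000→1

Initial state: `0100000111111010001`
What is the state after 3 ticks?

0101110000000010101

tick 1: 0101110000000010101
tick 2: 0100000111111010101
tick 3: 0101110000000010101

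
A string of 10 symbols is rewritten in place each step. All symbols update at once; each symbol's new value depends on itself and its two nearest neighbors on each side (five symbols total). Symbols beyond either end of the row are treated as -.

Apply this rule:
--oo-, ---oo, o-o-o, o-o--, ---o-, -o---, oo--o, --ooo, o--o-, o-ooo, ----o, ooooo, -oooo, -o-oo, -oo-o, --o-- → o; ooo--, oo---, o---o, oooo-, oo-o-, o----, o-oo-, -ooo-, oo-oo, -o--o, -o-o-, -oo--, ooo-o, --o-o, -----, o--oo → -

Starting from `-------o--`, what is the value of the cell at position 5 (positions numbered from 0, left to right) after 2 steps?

step 1: -----oooo-
step 2: ---oooo---
position 5 holds o

o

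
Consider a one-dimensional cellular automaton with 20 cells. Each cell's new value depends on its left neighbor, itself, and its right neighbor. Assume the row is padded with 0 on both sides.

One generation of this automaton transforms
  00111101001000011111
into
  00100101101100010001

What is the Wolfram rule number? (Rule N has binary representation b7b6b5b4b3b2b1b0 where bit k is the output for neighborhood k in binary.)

92

position 3: 111 → 0  (bit 7 = 0)
position 5: 110 → 1  (bit 6 = 1)
position 6: 101 → 0  (bit 5 = 0)
position 8: 100 → 1  (bit 4 = 1)
position 2: 011 → 1  (bit 3 = 1)
position 7: 010 → 1  (bit 2 = 1)
position 1: 001 → 0  (bit 1 = 0)
position 0: 000 → 0  (bit 0 = 0)
bits b7..b0 = 01011100 = 92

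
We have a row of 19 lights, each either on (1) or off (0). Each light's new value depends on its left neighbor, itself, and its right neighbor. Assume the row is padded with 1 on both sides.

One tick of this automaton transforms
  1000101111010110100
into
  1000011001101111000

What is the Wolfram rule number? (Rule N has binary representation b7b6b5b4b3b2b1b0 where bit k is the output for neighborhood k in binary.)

position 7: 111 → 0  (bit 7 = 0)
position 0: 110 → 1  (bit 6 = 1)
position 5: 101 → 1  (bit 5 = 1)
position 1: 100 → 0  (bit 4 = 0)
position 6: 011 → 1  (bit 3 = 1)
position 4: 010 → 0  (bit 2 = 0)
position 3: 001 → 0  (bit 1 = 0)
position 2: 000 → 0  (bit 0 = 0)
bits b7..b0 = 01101000 = 104

104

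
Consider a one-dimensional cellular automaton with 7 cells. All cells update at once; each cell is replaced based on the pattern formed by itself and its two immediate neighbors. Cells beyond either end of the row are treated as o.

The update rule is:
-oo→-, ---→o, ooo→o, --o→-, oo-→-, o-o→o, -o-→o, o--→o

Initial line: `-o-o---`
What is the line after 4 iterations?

iteration 1: oooooo-
iteration 2: ooooo-o
iteration 3: oooo-o-
iteration 4: ooo-ooo

ooo-ooo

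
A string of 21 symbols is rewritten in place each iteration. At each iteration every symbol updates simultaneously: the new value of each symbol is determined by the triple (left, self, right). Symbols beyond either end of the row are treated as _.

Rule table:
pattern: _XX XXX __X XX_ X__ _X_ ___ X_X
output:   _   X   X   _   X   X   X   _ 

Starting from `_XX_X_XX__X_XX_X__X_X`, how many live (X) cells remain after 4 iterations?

iteration 1: X___X___XXX____XXXX_X
iteration 2: XXXXXXXX_X_XXXX_XX__X
iteration 3: _XXXXXX__X__XX____XXX
iteration 4: X_XXXX_XXXXX__XXXX_X_
count of X: 15

15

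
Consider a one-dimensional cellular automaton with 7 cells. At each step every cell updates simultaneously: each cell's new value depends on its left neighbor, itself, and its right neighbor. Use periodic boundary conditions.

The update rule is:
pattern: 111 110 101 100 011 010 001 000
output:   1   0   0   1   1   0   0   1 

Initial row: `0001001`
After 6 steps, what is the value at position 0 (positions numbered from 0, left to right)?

1100100
1010010
0001000
1100111
1010111
0000111
position 0 holds 0

0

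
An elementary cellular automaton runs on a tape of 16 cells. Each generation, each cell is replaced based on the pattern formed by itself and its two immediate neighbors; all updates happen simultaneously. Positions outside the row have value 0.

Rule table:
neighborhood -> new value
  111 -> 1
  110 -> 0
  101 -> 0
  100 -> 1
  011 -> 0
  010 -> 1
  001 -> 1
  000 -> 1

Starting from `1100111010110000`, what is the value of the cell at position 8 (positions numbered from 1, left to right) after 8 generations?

0011010010001111
1100011111110110
0011101111100001
1101000111011111
0001111010001110
1110110011110101
0100001101100101
1111110000011101
position 8 holds 0

0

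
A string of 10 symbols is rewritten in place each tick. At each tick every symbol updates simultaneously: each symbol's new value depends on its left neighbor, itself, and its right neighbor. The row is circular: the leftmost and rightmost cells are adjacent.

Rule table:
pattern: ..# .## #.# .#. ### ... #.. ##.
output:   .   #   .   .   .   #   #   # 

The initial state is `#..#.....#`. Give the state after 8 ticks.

##..####.#
.##.#..#.#
.##..#....
.###..####
.#.##.#..#
...##..#..
##.###..##
.#.#.##.#.

.#.#.##.#.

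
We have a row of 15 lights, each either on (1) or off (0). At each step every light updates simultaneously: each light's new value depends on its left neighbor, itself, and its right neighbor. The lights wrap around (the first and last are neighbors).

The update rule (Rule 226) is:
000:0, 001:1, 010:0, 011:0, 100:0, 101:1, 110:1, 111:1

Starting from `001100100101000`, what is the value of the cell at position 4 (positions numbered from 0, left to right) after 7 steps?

010101001010000
101010010100000
010100101000001
101001010000010
010010100000101
100101000001010
001010000010101
position 4 holds 1

1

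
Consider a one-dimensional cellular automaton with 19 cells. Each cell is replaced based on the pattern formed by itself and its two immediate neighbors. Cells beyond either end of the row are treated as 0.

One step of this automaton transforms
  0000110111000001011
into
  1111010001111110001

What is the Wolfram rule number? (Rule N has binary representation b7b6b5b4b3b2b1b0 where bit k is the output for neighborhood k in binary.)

position 8: 111 → 0  (bit 7 = 0)
position 5: 110 → 1  (bit 6 = 1)
position 6: 101 → 0  (bit 5 = 0)
position 10: 100 → 1  (bit 4 = 1)
position 4: 011 → 0  (bit 3 = 0)
position 15: 010 → 0  (bit 2 = 0)
position 3: 001 → 1  (bit 1 = 1)
position 0: 000 → 1  (bit 0 = 1)
bits b7..b0 = 01010011 = 83

83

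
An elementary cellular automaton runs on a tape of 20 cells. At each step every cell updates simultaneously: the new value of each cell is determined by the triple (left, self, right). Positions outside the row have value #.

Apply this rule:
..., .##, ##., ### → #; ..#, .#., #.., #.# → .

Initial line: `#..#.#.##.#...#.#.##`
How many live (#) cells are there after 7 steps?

#......##...#.....##
#.####.##.#...###.##
#.####.##...#.###.##
#.####.##.#...###.##  (repeats step 2; period 2)
step 7: #.####.##...#.###.##
count of #: 13

13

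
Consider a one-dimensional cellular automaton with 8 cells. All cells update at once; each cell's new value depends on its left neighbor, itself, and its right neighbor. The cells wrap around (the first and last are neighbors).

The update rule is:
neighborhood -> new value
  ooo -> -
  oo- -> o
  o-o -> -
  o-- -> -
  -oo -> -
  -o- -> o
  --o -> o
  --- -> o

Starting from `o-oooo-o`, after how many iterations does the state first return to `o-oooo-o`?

o----o--
o-oooo-o

2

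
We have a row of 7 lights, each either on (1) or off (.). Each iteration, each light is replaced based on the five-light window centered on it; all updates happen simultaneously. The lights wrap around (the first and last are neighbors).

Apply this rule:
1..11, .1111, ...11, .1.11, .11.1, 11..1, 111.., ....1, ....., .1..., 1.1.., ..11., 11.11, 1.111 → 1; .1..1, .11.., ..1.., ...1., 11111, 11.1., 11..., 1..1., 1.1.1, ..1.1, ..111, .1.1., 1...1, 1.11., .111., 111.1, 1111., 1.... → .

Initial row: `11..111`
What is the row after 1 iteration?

.111.1.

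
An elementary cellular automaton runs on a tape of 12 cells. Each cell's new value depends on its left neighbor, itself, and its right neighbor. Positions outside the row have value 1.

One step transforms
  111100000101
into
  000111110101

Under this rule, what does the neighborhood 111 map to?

At position 0 the neighborhood is 111; the next row has 0 there.

0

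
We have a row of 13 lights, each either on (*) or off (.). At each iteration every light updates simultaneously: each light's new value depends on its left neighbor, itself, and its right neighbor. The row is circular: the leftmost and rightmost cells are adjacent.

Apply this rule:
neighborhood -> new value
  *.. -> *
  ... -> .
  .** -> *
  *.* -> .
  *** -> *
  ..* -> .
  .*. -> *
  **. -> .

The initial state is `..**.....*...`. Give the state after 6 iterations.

iteration 1: ..*.*....**..
iteration 2: ..*.**...*.*.
iteration 3: ..*.*.*..*.**
iteration 4: *.*.*.**.*.*.
iteration 5: *.*.*.*..*.*.
iteration 6: *.*.*.**.*.*.

*.*.*.**.*.*.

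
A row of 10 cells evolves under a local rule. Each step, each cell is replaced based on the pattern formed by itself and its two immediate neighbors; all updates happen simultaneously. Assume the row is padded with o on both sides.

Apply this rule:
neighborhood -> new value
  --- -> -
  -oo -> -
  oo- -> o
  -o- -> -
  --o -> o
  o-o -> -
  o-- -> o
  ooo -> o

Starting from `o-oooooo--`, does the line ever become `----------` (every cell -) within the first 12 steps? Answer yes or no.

o--ooooooo
ooo-oooooo
ooo--ooooo
ooooo-oooo
ooooo--ooo
ooooooo-oo
ooooooo--o
ooooooooo-
ooooooooo-  (fixed point — unchanged through step 12)
step 12 is ooooooooo-, still not uniform -

no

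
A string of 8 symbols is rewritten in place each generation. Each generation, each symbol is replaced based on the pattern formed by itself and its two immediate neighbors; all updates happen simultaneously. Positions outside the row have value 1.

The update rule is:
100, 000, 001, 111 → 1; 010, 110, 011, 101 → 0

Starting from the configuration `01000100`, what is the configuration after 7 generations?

10001000

00111011
11010001
10001110
01110100
00100011
11011101
10001000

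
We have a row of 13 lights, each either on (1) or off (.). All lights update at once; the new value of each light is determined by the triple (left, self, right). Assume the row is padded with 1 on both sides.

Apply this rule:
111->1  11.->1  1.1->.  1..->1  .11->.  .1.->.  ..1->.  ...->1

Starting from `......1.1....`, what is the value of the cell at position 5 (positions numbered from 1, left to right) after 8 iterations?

11111....111.
11111111..11.
111111111..1.
1111111111...
111111111111.
111111111111.  (fixed point — unchanged through iteration 8)
position 5 holds 1

1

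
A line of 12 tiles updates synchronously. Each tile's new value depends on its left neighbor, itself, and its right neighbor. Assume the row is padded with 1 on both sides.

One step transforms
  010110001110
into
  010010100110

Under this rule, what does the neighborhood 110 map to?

At position 4 the neighborhood is 110; the next row has 1 there.

1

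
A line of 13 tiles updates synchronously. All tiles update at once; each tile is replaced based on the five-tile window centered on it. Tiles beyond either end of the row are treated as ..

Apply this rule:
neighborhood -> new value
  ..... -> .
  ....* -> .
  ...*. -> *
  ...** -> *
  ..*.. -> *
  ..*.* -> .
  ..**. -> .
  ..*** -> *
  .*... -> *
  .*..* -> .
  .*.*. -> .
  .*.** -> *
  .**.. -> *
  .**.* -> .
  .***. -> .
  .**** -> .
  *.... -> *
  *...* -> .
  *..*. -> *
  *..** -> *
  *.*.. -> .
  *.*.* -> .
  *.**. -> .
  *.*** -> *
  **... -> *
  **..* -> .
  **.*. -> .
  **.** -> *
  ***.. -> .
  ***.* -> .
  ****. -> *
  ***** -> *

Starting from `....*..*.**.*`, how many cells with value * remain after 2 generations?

3

...**.*.*....
..*......**..
count of *: 3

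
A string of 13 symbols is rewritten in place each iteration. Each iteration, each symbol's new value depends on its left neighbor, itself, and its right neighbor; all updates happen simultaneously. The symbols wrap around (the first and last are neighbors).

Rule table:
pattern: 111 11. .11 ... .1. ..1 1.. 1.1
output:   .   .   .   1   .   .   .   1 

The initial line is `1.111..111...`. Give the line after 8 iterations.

...1111111...

.1.........1.
...1111111...
11.........11
...1111111...  (repeats iteration 2; period 2)
iteration 8: ...1111111...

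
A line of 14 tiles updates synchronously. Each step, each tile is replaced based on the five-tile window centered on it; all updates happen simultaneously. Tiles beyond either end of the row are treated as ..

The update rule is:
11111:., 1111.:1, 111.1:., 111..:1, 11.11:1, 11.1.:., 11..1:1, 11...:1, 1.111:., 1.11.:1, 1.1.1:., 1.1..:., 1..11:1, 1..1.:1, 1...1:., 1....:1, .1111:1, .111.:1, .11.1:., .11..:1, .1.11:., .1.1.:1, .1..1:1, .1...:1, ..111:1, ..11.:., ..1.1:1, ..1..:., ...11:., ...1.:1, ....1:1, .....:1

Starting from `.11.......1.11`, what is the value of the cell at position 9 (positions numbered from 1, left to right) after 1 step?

..111111111.11
position 9 holds 1

1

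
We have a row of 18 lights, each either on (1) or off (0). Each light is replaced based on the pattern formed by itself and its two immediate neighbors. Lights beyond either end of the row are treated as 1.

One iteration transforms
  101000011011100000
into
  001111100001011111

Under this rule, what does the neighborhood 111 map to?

1

At position 11 the neighborhood is 111; the next row has 1 there.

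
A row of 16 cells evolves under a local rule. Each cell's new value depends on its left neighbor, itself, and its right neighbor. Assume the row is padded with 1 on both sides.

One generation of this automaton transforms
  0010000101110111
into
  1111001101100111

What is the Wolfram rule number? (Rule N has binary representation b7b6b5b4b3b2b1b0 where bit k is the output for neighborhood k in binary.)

158

position 10: 111 → 1  (bit 7 = 1)
position 11: 110 → 0  (bit 6 = 0)
position 8: 101 → 0  (bit 5 = 0)
position 0: 100 → 1  (bit 4 = 1)
position 9: 011 → 1  (bit 3 = 1)
position 2: 010 → 1  (bit 2 = 1)
position 1: 001 → 1  (bit 1 = 1)
position 4: 000 → 0  (bit 0 = 0)
bits b7..b0 = 10011110 = 158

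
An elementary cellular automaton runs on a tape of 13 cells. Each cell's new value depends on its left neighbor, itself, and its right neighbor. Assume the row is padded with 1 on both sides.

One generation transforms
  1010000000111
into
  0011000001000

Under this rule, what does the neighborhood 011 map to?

At position 10 the neighborhood is 011; the next row has 0 there.

0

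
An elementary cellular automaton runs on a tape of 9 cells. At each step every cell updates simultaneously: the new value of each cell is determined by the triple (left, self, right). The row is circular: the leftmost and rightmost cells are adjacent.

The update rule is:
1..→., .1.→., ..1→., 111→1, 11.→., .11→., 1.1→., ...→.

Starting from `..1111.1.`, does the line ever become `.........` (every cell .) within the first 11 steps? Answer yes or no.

step 1: ...11....
step 2: .........
all cells are . at step 2

yes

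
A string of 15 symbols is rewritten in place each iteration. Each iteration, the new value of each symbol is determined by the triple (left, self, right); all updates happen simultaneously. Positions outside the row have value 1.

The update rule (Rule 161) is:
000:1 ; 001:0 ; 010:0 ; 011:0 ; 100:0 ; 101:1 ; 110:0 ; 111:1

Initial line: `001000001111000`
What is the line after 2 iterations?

011001000000001

iteration 1: 000011100110010
iteration 2: 011001000000001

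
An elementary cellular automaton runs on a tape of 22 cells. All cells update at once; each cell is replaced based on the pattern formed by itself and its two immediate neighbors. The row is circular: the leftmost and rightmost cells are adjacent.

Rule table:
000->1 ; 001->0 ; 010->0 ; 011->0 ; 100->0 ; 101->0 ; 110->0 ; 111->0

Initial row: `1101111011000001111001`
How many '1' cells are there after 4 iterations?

iteration 1: 0000000000011100000000
iteration 2: 1111111111000001111111
iteration 3: 0000000000011100000000  (repeats iteration 1; period 2)
iteration 4: 1111111111000001111111
count of 1: 17

17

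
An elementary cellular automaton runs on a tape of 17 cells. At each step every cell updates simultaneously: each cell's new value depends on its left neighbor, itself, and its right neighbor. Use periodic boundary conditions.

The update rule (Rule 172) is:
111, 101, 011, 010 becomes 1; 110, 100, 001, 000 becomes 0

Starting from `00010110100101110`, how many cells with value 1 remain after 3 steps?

step 1: 00011101100111100
step 2: 00011011000111000
step 3: 00010110000110000
count of 1: 5

5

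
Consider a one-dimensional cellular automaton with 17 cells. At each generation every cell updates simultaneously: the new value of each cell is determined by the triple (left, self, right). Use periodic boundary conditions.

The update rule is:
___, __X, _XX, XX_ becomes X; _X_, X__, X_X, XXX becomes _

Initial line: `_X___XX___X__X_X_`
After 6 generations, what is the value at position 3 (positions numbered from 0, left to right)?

X__XXXX_XX__X____
__XX__X_XX_X__XXX
_XXX_X__XX___XX_X
_X_X___XXX_XXXX__
X____XXX_X_X__X_X
X_XXXX_X_____X__X
position 3 holds X

X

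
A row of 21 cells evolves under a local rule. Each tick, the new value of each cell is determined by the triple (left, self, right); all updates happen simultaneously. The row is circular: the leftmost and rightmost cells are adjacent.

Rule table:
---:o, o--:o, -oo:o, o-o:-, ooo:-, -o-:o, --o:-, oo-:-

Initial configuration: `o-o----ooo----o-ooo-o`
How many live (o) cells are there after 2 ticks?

tick 1: --oooo-o--ooo-o-o---o
tick 2: o-o----oo-o---o-ooo-o
count of o: 10

10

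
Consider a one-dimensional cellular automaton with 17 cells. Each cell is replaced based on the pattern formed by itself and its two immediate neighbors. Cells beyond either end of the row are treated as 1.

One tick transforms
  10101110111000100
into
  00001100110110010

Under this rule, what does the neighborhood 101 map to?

0

At position 1 the neighborhood is 101; the next row has 0 there.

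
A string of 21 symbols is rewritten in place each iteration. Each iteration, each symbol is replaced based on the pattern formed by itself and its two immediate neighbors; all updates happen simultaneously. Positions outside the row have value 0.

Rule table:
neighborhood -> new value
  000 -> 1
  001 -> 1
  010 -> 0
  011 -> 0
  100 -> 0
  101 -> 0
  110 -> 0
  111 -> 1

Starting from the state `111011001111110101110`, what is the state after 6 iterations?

111011001000110110010

010000010111100000100
100111100011001111001
001011001100010110010
110000010001100000100
000111100110001111001
111011001000110110010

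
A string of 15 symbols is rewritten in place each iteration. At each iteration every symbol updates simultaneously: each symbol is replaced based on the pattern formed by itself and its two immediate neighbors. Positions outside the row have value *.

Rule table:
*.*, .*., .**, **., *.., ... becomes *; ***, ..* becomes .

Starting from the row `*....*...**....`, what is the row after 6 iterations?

****.***.*****.
...***.***...**
**.*.***.***.*.
.*****.***.****
**...***.***...
.***.*.***.***.

.***.*.***.***.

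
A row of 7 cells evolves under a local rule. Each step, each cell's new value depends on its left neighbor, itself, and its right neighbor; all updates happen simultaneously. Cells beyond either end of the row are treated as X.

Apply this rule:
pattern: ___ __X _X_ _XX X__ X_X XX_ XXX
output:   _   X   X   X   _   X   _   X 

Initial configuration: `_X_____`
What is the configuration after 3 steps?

step 1: XX____X
step 2: X____XX
step 3: ____XXX

____XXX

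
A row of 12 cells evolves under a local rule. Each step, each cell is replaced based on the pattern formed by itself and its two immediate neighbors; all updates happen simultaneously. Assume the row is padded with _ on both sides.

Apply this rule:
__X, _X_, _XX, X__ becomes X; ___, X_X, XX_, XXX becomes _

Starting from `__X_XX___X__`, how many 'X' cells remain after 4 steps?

step 1: _XX_X_X_XXX_
step 2: XX__X_X_X__X
step 3: X_XXX_X_XXXX
step 4: X_X___X_X___
count of X: 4

4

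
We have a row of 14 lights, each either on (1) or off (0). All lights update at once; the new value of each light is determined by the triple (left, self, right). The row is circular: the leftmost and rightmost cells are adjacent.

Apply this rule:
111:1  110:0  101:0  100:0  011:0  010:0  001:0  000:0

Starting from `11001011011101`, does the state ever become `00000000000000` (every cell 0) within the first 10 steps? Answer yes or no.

yes

10000000001000
00000000000000
all cells are 0 at step 2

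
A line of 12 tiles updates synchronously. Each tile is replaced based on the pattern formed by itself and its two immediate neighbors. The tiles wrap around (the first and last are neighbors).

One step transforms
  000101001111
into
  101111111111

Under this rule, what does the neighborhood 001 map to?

At position 2 the neighborhood is 001; the next row has 1 there.

1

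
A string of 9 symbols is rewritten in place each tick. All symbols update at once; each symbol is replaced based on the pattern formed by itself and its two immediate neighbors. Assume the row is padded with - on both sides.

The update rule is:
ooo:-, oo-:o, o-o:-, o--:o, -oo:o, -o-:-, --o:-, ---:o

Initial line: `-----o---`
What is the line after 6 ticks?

oo--ooo--

oooo--ooo
o--oo-o-o
-o-oo----
---oooooo
oo-o----o
oo--ooo--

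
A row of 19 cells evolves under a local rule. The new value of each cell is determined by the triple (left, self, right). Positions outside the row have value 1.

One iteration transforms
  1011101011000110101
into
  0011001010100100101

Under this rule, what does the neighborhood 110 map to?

0

At position 0 the neighborhood is 110; the next row has 0 there.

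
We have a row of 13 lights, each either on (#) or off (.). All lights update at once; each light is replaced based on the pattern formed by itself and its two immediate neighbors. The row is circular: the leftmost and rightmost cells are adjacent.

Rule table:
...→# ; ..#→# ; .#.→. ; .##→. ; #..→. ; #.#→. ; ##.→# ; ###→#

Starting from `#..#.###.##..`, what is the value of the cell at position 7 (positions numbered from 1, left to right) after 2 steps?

.

step 1: ..#...##..#.#
step 2: .#..##.#.#...
position 7 holds .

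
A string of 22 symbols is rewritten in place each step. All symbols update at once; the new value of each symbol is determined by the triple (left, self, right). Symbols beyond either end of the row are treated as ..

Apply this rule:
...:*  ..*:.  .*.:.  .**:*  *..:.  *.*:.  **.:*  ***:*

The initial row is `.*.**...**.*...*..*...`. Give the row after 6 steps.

step 1: ...**.*.**...*......**
step 2: **.**...**.*...****.**
step 3: **.**.*.**...*.****.**
step 4: **.**...**.*...****.**  (repeats step 2; period 2)
step 6: **.**...**.*...****.**

**.**...**.*...****.**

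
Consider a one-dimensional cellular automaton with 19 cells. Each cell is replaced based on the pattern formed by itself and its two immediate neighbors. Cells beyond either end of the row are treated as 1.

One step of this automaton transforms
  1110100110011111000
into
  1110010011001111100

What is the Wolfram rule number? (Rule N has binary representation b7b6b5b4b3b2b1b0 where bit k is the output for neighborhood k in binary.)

208

position 0: 111 → 1  (bit 7 = 1)
position 2: 110 → 1  (bit 6 = 1)
position 3: 101 → 0  (bit 5 = 0)
position 5: 100 → 1  (bit 4 = 1)
position 7: 011 → 0  (bit 3 = 0)
position 4: 010 → 0  (bit 2 = 0)
position 6: 001 → 0  (bit 1 = 0)
position 17: 000 → 0  (bit 0 = 0)
bits b7..b0 = 11010000 = 208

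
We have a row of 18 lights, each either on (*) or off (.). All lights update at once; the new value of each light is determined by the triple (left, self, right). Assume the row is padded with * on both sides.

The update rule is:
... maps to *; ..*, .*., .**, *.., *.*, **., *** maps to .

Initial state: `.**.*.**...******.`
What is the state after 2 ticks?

tick 1: .........*........
tick 2: .*******...******.

.*******...******.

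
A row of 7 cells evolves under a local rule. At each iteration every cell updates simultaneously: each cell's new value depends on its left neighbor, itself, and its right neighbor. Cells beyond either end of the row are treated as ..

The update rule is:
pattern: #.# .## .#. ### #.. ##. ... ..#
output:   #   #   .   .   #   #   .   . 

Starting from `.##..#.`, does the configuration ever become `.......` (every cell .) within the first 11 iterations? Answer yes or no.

yes

.###..#
.#.##..
..####.
..#..##
...#.##
....###
....#.#
.....#.
......#
.......
all cells are . at iteration 10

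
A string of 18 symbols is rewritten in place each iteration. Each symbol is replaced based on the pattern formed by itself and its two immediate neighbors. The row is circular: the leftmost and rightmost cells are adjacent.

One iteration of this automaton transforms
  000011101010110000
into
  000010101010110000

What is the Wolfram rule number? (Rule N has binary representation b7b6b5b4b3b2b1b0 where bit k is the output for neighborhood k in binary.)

76

position 5: 111 → 0  (bit 7 = 0)
position 6: 110 → 1  (bit 6 = 1)
position 7: 101 → 0  (bit 5 = 0)
position 14: 100 → 0  (bit 4 = 0)
position 4: 011 → 1  (bit 3 = 1)
position 8: 010 → 1  (bit 2 = 1)
position 3: 001 → 0  (bit 1 = 0)
position 0: 000 → 0  (bit 0 = 0)
bits b7..b0 = 01001100 = 76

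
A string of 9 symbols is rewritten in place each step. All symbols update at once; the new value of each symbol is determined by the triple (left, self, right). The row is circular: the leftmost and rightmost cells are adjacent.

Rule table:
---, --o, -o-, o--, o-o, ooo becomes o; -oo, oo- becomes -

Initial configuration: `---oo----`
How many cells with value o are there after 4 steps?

7

step 1: ooo--oooo
step 2: oo-oo-ooo
step 3: o-o--o-oo
step 4: -oooooo-o
count of o: 7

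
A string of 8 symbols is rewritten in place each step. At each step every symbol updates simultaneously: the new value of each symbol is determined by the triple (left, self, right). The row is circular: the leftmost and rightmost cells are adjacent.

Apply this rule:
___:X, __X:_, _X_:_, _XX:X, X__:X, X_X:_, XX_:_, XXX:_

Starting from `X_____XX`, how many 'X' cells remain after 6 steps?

_XXXX_X_
_X_____X
__XXXX__
X_X___XX
___XX_X_
XX_X___X
count of X: 4

4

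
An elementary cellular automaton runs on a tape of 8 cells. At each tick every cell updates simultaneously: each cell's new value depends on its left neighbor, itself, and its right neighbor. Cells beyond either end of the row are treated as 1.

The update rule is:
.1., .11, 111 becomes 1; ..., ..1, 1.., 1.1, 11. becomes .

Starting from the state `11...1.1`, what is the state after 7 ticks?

1....1.1
.....1.1
.....1.1  (fixed point — unchanged through tick 7)

.....1.1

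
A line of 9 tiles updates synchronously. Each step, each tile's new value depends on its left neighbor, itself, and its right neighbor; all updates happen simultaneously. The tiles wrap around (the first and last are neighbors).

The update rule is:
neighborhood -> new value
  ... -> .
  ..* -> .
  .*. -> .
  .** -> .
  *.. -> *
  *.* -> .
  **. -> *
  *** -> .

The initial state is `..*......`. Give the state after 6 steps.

step 1: ...*.....
step 2: ....*....
step 3: .....*...
step 4: ......*..
step 5: .......*.
step 6: ........*

........*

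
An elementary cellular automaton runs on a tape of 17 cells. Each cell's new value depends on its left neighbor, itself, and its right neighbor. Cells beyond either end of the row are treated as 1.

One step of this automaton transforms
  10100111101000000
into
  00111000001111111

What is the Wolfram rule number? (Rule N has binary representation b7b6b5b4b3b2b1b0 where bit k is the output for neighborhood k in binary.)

position 6: 111 → 0  (bit 7 = 0)
position 0: 110 → 0  (bit 6 = 0)
position 1: 101 → 0  (bit 5 = 0)
position 3: 100 → 1  (bit 4 = 1)
position 5: 011 → 0  (bit 3 = 0)
position 2: 010 → 1  (bit 2 = 1)
position 4: 001 → 1  (bit 1 = 1)
position 12: 000 → 1  (bit 0 = 1)
bits b7..b0 = 00010111 = 23

23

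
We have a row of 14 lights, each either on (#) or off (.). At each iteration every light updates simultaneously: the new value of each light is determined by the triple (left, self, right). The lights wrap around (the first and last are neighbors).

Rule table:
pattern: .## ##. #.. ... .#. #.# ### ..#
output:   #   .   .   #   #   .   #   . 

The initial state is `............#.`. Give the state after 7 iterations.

###########.#.
##########..#.
#########...#.
########..#.#.
#######...#.#.
######..#.#.#.
#####...#.#.#.

#####...#.#.#.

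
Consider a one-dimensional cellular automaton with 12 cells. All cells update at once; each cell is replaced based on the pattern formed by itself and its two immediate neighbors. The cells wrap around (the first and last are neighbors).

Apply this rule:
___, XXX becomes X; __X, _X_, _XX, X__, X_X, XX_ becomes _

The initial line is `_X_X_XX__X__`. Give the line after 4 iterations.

___XXXXX____

iteration 1: ___________X
iteration 2: _XXXXXXXXX__
iteration 3: __XXXXXXX__X
iteration 4: ___XXXXX____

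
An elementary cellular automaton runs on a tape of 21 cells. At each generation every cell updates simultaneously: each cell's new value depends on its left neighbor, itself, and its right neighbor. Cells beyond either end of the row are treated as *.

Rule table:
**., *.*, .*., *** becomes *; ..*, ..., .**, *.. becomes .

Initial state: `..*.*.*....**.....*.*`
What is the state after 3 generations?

....***.....*.......*

..*****.....*.....**.
...****.....*......**
....***.....*.......*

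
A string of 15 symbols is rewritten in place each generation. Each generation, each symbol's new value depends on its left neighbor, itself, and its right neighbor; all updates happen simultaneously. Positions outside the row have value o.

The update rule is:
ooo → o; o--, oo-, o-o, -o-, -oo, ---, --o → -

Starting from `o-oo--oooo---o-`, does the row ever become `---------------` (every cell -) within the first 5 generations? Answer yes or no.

yes

-------oo------
---------------
all cells are - at generation 2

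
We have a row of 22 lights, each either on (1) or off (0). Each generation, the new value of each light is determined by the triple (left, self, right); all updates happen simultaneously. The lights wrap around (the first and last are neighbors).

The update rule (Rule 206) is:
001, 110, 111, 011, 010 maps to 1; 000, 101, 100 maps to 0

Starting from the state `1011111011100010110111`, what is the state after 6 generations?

1011111011100110110111
1011111011101110110111
1011111011101110110111  (fixed point — unchanged through generation 6)

1011111011101110110111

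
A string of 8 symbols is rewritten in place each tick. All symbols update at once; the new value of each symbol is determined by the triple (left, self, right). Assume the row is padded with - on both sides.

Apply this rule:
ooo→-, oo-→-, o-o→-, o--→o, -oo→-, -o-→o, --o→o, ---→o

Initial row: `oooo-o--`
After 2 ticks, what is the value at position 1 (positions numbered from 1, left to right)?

-----ooo
ooooo---
position 1 holds o

o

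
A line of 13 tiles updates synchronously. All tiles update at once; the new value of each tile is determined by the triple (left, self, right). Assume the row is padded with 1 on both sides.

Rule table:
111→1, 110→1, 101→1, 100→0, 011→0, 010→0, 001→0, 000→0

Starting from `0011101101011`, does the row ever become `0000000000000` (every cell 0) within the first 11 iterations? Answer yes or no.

yes

0001110110101
0000111011010
0000011101101
0000001110110
0000000111011
0000000011101
0000000001110
0000000000111
0000000000011
0000000000001
0000000000000
all cells are 0 at iteration 11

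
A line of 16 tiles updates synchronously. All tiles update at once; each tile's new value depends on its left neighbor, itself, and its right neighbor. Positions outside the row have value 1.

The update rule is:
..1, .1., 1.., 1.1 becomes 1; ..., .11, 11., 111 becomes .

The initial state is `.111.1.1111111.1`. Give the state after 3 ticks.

1...111.......1.
.1.1...1.....111
11111.111...1...

11111.111...1...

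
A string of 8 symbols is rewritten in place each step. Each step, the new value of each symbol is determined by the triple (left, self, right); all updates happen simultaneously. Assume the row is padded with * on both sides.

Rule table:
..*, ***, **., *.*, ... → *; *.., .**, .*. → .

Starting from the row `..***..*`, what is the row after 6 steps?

*****.*.

.*.**.*.
*.*.**.*
**.*.**.
***.*.**
****.*.*
*****.*.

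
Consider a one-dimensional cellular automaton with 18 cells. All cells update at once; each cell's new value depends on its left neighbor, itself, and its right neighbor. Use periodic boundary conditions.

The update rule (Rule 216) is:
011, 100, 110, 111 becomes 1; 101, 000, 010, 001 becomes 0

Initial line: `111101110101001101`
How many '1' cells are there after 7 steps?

15

step 1: 111101110000101101
step 2: 111101111000001101
step 3: 111101111100001101
step 4: 111101111110001101
step 5: 111101111111001101
step 6: 111101111111101101
step 7: 111101111111101101
count of 1: 15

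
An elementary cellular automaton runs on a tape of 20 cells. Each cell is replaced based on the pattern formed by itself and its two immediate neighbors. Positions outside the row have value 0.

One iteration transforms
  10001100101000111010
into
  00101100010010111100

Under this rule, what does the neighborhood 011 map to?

1

At position 4 the neighborhood is 011; the next row has 1 there.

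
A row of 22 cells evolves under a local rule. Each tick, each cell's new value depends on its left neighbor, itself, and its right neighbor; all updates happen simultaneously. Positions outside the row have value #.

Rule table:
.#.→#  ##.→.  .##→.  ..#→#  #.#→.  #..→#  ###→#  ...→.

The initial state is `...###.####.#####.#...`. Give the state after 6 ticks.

tick 1: #.#.#...##...###..##.#
tick 2: ..#.##.#..#.#.#.##....
tick 3: ###....####.#.#...#..#
tick 4: ##.#..#.##..#.##.####.
tick 5: #..####...###.....##..
tick 6: .##.##.#.#.#.#...#..##

.##.##.#.#.#.#...#..##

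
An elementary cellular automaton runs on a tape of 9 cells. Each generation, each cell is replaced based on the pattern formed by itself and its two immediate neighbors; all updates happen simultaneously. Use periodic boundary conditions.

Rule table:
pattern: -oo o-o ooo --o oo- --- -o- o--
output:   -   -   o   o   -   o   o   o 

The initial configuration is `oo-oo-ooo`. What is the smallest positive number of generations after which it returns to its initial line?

o------oo
-oooooo-o
--oooo--o
oo-oo-ooo

4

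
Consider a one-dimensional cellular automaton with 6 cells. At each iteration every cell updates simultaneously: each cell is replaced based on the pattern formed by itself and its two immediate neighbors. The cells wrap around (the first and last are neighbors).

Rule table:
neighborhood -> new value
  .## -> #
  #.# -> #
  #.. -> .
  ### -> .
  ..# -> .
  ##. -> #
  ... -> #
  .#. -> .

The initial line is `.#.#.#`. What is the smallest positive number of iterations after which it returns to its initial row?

iteration 1: #.#.#.
iteration 2: .#.#.#

2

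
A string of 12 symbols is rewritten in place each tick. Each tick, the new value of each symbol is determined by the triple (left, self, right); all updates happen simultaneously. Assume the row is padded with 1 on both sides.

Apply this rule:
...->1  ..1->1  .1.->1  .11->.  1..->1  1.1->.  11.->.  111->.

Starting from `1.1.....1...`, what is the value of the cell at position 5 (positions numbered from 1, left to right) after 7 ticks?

tick 1: ..1111111111
tick 2: 11..........
tick 3: ..1111111111  (repeats tick 1; period 2)
tick 7: ..1111111111
position 5 holds 1

1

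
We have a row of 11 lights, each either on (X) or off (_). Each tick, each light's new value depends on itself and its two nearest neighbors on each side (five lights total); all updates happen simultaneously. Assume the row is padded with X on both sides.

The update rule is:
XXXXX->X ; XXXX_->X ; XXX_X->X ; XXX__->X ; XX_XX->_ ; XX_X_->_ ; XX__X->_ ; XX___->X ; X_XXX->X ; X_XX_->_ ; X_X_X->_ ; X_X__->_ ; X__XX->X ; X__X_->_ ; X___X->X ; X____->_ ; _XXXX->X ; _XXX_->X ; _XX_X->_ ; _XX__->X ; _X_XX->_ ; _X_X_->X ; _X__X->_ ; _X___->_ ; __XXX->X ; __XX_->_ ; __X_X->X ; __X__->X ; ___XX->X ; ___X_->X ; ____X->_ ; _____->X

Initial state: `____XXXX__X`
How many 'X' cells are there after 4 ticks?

9

X__XXXXX_XX
X_XXXXXX_XX
X_XXXXXX_XX  (fixed point — unchanged through tick 4)
count of X: 9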